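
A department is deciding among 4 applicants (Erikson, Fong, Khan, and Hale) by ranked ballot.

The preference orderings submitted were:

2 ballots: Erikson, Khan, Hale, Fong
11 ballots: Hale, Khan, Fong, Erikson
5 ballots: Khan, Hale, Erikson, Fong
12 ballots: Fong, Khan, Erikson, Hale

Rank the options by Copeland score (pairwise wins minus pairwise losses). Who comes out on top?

Pairwise results:
  Erikson vs Fong: Fong wins 23–7.
  Erikson vs Khan: Khan wins 28–2.
  Erikson vs Hale: Hale wins 16–14.
  Fong vs Khan: Khan wins 18–12.
  Fong vs Hale: Hale wins 18–12.
  Khan vs Hale: Khan wins 19–11.
Copeland scores (wins − losses):
  Erikson: 0 − 3 = -3
  Fong: 1 − 2 = -1
  Khan: 3 − 0 = 3
  Hale: 2 − 1 = 1
Khan has the best Copeland score.

Khan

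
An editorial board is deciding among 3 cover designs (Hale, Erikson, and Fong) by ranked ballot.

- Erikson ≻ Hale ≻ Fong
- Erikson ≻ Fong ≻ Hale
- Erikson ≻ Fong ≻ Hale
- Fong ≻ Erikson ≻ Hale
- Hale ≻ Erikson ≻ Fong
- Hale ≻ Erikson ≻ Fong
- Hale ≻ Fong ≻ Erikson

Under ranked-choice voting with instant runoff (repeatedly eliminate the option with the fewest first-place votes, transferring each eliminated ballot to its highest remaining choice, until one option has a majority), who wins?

Erikson

Round 1: Hale 3, Erikson 3, Fong 1. Fong has the fewest and is eliminated.
Round 2: Erikson 4, Hale 3. Erikson has a majority.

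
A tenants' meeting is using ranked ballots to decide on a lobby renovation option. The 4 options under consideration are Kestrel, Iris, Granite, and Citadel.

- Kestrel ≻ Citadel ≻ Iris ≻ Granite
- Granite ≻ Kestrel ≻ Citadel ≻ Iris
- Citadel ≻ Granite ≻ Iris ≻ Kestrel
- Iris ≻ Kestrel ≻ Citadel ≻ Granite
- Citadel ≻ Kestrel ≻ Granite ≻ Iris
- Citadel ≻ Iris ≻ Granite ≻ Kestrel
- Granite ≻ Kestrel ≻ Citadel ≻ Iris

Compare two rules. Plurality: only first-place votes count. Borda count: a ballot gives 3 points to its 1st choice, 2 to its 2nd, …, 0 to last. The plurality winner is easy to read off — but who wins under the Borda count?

Citadel

Plurality first-place counts: Kestrel 1, Iris 1, Granite 2, Citadel 3 → Citadel.
Borda totals: Kestrel 11, Iris 7, Granite 10, Citadel 14 → Citadel.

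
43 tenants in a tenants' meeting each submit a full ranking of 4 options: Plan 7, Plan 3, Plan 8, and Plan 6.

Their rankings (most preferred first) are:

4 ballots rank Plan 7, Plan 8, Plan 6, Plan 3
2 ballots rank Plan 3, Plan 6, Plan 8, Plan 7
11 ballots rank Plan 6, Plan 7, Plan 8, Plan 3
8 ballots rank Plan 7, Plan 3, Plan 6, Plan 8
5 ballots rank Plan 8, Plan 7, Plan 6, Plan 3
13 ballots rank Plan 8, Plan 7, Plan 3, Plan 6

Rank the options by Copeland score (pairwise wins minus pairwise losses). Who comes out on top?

Pairwise results:
  Plan 7 vs Plan 3: Plan 7 wins 41–2.
  Plan 7 vs Plan 8: Plan 7 wins 23–20.
  Plan 7 vs Plan 6: Plan 7 wins 30–13.
  Plan 3 vs Plan 8: Plan 8 wins 33–10.
  Plan 3 vs Plan 6: Plan 3 wins 23–20.
  Plan 8 vs Plan 6: Plan 8 wins 22–21.
Copeland scores (wins − losses):
  Plan 7: 3 − 0 = 3
  Plan 3: 1 − 2 = -1
  Plan 8: 2 − 1 = 1
  Plan 6: 0 − 3 = -3
Plan 7 has the best Copeland score.

Plan 7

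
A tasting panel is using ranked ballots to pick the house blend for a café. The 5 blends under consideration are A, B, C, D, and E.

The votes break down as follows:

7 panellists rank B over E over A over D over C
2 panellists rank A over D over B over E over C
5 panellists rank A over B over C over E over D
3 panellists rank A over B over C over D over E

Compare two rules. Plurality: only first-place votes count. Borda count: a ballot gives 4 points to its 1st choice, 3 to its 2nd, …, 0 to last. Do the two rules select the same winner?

No

Plurality first-place counts: A 10, B 7, C 0, D 0, E 0 → A.
Borda totals: A 54, B 56, C 16, D 16, E 28 → B.
The two rules disagree: plurality picks A, Borda picks B.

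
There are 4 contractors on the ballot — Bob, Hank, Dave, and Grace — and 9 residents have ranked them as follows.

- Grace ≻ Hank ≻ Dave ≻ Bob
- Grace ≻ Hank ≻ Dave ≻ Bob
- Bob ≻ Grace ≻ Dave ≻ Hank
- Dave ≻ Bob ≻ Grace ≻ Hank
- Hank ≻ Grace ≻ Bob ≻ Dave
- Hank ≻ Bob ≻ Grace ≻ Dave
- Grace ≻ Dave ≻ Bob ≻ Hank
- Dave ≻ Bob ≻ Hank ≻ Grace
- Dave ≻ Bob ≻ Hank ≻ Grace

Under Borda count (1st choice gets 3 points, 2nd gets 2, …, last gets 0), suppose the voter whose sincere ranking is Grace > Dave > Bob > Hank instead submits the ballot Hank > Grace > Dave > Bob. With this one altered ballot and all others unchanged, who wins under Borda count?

Hank

Borda totals with the altered ballot: Bob 12, Hank 15, Dave 13, Grace 14.
The switch changes the winner from Grace to Hank.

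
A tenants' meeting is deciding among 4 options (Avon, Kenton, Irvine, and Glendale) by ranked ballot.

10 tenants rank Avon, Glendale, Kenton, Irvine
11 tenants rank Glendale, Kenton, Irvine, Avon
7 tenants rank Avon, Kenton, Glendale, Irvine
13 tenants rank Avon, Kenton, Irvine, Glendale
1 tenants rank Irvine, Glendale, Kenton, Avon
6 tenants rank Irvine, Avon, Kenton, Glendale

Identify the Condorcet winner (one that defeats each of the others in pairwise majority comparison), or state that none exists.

Avon

Head-to-head results (48 voters total):
Avon vs Kenton: Avon wins 36–12.
Avon vs Irvine: Avon wins 30–18.
Avon vs Glendale: Avon wins 36–12.
Kenton vs Irvine: Kenton wins 41–7.
Kenton vs Glendale: Kenton wins 26–22.
Irvine vs Glendale: Glendale wins 28–20.
Avon beats each rival — Kenton (36–12), Irvine (30–18), Glendale (36–12) — so Avon is the Condorcet winner.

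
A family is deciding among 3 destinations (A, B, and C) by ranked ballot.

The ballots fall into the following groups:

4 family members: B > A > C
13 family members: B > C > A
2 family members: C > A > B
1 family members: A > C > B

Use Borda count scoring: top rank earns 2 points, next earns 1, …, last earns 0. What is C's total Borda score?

18

Borda scores:
  A: 4·1 + 13·0 + 2·1 + 2 = 8
  B: 4·2 + 13·2 + 2·0 + 0 = 34
  C: 4·0 + 13·1 + 2·2 + 1 = 18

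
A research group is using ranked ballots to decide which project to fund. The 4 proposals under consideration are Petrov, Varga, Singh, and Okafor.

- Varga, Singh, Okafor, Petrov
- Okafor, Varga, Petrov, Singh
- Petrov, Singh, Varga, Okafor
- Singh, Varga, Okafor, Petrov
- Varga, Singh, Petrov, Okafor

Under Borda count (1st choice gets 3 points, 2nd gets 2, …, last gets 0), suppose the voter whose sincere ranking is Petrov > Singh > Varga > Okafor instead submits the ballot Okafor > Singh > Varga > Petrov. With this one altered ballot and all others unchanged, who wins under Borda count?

Borda totals with the altered ballot: Petrov 2, Varga 11, Singh 9, Okafor 8.
The winner is unchanged: still Varga.

Varga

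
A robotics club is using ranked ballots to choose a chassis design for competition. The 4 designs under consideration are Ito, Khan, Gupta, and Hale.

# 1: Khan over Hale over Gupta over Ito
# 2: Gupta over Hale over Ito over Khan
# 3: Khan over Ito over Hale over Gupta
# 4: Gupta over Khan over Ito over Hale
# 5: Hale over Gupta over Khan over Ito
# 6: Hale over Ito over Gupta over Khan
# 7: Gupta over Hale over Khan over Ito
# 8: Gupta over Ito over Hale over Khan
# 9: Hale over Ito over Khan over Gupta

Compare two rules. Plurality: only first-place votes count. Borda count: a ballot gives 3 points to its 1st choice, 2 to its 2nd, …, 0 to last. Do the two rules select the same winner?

Plurality first-place counts: Ito 0, Khan 2, Gupta 4, Hale 3 → Gupta.
Borda totals: Ito 10, Khan 11, Gupta 16, Hale 17 → Hale.
The two rules disagree: plurality picks Gupta, Borda picks Hale.

No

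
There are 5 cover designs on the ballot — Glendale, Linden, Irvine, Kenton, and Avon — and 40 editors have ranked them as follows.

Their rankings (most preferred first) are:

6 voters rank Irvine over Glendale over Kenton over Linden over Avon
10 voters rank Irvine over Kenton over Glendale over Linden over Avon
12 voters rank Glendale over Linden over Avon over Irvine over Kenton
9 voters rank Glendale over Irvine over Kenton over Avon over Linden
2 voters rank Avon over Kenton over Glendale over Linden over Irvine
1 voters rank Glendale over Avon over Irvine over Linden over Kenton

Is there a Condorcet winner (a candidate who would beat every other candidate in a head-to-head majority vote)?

Yes

Head-to-head results (40 voters total):
Glendale vs Linden: Glendale wins 40–0.
Glendale vs Irvine: Glendale wins 24–16.
Glendale vs Kenton: Glendale wins 28–12.
Glendale vs Avon: Glendale wins 38–2.
Linden vs Irvine: Irvine wins 26–14.
Linden vs Kenton: Kenton wins 27–13.
Linden vs Avon: Linden wins 28–12.
Irvine vs Kenton: Irvine wins 38–2.
Irvine vs Avon: Irvine wins 25–15.
Kenton vs Avon: Kenton wins 25–15.
Glendale beats each rival — Linden (40–0), Irvine (24–16), Kenton (28–12), Avon (38–2) — so Glendale is the Condorcet winner.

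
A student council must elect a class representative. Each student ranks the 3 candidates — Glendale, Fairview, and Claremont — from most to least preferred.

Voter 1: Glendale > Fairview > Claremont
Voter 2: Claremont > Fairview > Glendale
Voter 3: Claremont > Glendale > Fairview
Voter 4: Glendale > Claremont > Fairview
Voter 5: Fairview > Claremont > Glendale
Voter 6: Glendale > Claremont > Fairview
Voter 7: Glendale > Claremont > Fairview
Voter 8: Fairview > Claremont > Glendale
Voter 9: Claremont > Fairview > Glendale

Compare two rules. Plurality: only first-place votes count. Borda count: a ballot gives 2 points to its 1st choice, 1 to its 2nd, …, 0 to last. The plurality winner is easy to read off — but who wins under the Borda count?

Claremont

Plurality first-place counts: Glendale 4, Fairview 2, Claremont 3 → Glendale.
Borda totals: Glendale 9, Fairview 7, Claremont 11 → Claremont.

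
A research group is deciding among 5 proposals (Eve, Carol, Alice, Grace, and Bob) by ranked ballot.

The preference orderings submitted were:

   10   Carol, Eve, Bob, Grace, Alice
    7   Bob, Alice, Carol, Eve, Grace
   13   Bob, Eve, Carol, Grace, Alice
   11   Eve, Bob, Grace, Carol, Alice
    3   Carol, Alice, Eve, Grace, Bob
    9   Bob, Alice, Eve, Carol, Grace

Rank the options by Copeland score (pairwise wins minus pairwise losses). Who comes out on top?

Pairwise results:
  Eve vs Carol: Eve wins 33–20.
  Eve vs Alice: Eve wins 34–19.
  Eve vs Grace: Eve wins 53–0.
  Eve vs Bob: Bob wins 29–24.
  Carol vs Alice: Carol wins 37–16.
  Carol vs Grace: Carol wins 42–11.
  Carol vs Bob: Bob wins 40–13.
  Alice vs Grace: Grace wins 34–19.
  Alice vs Bob: Bob wins 50–3.
  Grace vs Bob: Bob wins 50–3.
Copeland scores (wins − losses):
  Eve: 3 − 1 = 2
  Carol: 2 − 2 = 0
  Alice: 0 − 4 = -4
  Grace: 1 − 3 = -2
  Bob: 4 − 0 = 4
Bob has the best Copeland score.

Bob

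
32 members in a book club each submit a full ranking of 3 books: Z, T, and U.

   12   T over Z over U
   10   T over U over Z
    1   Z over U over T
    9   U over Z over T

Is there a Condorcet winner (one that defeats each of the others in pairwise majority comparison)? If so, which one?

T

Head-to-head results (32 voters total):
Z vs T: T wins 22–10.
Z vs U: U wins 19–13.
T vs U: T wins 22–10.
T beats each rival — Z (22–10), U (22–10) — so T is the Condorcet winner.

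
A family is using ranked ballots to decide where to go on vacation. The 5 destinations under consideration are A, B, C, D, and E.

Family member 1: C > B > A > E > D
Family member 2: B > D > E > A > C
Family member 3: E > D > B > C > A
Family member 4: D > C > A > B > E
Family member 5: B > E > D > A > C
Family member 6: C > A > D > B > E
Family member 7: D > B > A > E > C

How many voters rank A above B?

Ballots ranking A above B: 2.
Ballots ranking B above A: 5.
So 2 of 7 voters prefer A to B.

2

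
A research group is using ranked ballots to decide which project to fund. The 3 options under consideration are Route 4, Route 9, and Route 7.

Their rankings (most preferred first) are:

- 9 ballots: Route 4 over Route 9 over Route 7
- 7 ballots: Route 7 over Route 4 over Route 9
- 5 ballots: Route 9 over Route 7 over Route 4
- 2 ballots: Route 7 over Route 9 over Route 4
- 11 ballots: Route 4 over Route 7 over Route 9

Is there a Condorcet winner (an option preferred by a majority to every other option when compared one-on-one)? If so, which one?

Head-to-head results (34 voters total):
Route 4 vs Route 9: Route 4 wins 27–7.
Route 4 vs Route 7: Route 4 wins 20–14.
Route 9 vs Route 7: Route 7 wins 20–14.
Route 4 beats each rival — Route 9 (27–7), Route 7 (20–14) — so Route 4 is the Condorcet winner.

Route 4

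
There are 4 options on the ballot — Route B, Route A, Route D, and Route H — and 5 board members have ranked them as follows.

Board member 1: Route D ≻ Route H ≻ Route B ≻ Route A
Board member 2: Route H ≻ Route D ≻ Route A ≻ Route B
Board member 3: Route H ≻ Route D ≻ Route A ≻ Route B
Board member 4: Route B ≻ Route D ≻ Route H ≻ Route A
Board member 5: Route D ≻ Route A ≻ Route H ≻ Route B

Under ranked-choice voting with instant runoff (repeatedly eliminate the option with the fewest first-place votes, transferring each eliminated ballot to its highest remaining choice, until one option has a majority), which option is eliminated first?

Route A

Round 1: Route D 2, Route H 2, Route B 1, Route A 0. Route A has the fewest and is eliminated.
Round 2: Route D 2, Route H 2, Route B 1. Route B has the fewest and is eliminated.
Round 3: Route D 3, Route H 2. Route D has a majority.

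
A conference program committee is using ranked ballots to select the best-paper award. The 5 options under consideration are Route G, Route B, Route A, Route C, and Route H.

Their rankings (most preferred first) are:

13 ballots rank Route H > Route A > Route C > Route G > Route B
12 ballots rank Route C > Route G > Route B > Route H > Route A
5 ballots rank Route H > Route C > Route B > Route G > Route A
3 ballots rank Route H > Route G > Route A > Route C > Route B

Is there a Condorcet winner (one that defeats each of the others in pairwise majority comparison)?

Head-to-head results (33 voters total):
Route G vs Route B: Route G wins 28–5.
Route G vs Route A: Route G wins 20–13.
Route G vs Route C: Route C wins 30–3.
Route G vs Route H: Route H wins 21–12.
Route B vs Route A: Route B wins 17–16.
Route B vs Route C: Route C wins 33–0.
Route B vs Route H: Route H wins 21–12.
Route A vs Route C: Route C wins 17–16.
Route A vs Route H: Route H wins 33–0.
Route C vs Route H: Route H wins 21–12.
Route H beats each rival — Route G (21–12), Route B (21–12), Route A (33–0), Route C (21–12) — so Route H is the Condorcet winner.

Yes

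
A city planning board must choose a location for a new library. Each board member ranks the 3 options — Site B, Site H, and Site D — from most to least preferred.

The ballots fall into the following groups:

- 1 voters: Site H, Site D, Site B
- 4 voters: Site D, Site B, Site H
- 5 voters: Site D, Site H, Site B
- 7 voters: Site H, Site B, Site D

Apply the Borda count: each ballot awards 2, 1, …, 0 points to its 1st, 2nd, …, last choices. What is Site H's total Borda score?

21

Borda scores:
  Site B: 0 + 4·1 + 5·0 + 7·1 = 11
  Site H: 2 + 4·0 + 5·1 + 7·2 = 21
  Site D: 1 + 4·2 + 5·2 + 7·0 = 19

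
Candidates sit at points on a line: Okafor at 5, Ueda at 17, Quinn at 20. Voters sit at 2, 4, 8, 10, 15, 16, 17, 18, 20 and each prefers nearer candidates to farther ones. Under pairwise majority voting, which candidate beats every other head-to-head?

Ueda

With single-peaked preferences on a line, the Condorcet winner is the candidate closest to the median voter.
The median voter (position 15) is closest to Ueda at 17.
Check: Ueda vs Quinn — voters closer to Ueda: 8 of 9.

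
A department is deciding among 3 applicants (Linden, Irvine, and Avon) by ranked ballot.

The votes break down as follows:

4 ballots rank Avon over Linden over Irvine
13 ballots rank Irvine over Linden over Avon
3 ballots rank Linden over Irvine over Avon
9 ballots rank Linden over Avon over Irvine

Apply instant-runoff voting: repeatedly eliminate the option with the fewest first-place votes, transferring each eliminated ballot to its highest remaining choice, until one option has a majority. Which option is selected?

Round 1: Irvine 13, Linden 12, Avon 4. Avon has the fewest and is eliminated.
Round 2: Linden 16, Irvine 13. Linden has a majority.

Linden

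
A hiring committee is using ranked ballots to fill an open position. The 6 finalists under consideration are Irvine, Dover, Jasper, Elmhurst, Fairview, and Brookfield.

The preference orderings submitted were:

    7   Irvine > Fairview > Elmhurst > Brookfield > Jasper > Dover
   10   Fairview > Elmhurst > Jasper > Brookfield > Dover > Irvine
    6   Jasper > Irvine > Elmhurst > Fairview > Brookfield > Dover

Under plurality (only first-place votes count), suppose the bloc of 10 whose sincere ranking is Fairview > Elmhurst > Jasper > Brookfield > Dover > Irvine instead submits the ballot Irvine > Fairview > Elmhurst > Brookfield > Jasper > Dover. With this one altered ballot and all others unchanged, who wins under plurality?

First-place totals with the altered ballot: Irvine 17, Dover 0, Jasper 6, Elmhurst 0, Fairview 0, Brookfield 0.
The switch changes the winner from Fairview to Irvine.

Irvine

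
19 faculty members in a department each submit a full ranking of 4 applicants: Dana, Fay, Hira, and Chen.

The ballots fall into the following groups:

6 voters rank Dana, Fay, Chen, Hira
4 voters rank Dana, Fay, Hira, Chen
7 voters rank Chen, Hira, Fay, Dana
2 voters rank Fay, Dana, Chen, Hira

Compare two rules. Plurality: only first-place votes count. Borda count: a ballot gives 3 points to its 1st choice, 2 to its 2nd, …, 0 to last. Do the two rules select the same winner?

Plurality first-place counts: Dana 10, Fay 2, Hira 0, Chen 7 → Dana.
Borda totals: Dana 34, Fay 33, Hira 18, Chen 29 → Dana.
The two rules agree on Dana.

Yes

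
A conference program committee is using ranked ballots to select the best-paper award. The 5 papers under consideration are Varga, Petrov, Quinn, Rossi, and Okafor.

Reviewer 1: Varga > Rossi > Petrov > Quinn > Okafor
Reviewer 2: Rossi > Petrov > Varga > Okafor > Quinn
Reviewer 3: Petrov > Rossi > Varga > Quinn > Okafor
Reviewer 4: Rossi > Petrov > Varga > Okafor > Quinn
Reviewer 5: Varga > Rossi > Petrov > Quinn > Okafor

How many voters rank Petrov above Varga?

3

Ballots ranking Petrov above Varga: 3.
Ballots ranking Varga above Petrov: 2.
So 3 of 5 voters prefer Petrov to Varga.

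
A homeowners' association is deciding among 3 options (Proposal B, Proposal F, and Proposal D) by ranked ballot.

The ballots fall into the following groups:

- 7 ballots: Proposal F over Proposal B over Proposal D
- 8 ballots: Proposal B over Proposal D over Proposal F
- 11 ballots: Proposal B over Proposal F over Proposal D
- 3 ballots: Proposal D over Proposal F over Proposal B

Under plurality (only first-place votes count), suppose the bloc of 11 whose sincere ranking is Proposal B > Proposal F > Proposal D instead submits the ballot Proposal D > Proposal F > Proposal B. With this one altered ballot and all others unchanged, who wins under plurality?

Proposal D

First-place totals with the altered ballot: Proposal B 8, Proposal F 7, Proposal D 14.
The switch changes the winner from Proposal B to Proposal D.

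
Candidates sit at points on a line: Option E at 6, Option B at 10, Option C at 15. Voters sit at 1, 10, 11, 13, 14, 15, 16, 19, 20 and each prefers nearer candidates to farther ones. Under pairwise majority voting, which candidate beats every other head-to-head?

Option C

With single-peaked preferences on a line, the Condorcet winner is the candidate closest to the median voter.
The median voter (position 14) is closest to Option C at 15.
Check: Option C vs Option E — voters closer to Option C: 7 of 9.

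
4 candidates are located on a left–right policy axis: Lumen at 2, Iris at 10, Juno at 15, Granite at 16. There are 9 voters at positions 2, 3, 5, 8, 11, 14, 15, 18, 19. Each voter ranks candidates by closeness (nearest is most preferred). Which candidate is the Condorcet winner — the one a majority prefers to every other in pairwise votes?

With single-peaked preferences on a line, the Condorcet winner is the candidate closest to the median voter.
The median voter (position 11) is closest to Iris at 10.
Check: Iris vs Lumen — voters closer to Iris: 6 of 9.

Iris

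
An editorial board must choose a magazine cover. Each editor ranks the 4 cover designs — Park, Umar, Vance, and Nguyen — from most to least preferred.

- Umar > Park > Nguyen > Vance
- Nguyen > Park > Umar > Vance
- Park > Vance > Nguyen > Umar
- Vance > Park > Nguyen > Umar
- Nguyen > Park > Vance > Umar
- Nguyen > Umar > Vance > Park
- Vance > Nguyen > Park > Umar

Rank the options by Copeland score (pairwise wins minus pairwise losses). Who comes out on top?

Pairwise results:
  Park vs Umar: Park wins 5–2.
  Park vs Vance: Park wins 4–3.
  Park vs Nguyen: Nguyen wins 4–3.
  Umar vs Vance: Vance wins 4–3.
  Umar vs Nguyen: Nguyen wins 6–1.
  Vance vs Nguyen: Nguyen wins 4–3.
Copeland scores (wins − losses):
  Park: 2 − 1 = 1
  Umar: 0 − 3 = -3
  Vance: 1 − 2 = -1
  Nguyen: 3 − 0 = 3
Nguyen has the best Copeland score.

Nguyen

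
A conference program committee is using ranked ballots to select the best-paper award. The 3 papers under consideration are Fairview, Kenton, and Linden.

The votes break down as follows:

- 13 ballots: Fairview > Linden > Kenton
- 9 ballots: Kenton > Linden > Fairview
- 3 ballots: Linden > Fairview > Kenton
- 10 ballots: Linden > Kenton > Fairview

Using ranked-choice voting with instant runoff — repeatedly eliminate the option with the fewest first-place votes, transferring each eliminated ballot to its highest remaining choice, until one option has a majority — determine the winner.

Round 1: Fairview 13, Linden 13, Kenton 9. Kenton has the fewest and is eliminated.
Round 2: Linden 22, Fairview 13. Linden has a majority.

Linden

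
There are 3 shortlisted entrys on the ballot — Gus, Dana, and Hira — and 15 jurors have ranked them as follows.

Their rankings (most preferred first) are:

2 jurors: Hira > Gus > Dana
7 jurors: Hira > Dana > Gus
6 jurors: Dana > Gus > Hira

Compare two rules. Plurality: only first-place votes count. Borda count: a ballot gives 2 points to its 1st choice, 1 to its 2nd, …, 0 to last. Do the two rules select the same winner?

Plurality first-place counts: Gus 0, Dana 6, Hira 9 → Hira.
Borda totals: Gus 8, Dana 19, Hira 18 → Dana.
The two rules disagree: plurality picks Hira, Borda picks Dana.

No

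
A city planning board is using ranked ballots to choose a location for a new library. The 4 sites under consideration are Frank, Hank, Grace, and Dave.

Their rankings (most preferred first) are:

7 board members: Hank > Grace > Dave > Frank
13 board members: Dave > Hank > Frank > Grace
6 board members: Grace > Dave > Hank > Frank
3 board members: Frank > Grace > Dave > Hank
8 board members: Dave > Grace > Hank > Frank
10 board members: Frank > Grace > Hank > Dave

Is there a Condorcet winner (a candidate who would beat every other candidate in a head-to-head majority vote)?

No

Head-to-head results (47 voters total):
Frank vs Hank: Hank wins 34–13.
Frank vs Grace: Frank wins 26–21.
Frank vs Dave: Dave wins 34–13.
Hank vs Grace: Grace wins 27–20.
Hank vs Dave: Dave wins 30–17.
Grace vs Dave: Grace wins 26–21.
No candidate beats all others: Frank beats Grace beats Hank beats Frank, a majority cycle.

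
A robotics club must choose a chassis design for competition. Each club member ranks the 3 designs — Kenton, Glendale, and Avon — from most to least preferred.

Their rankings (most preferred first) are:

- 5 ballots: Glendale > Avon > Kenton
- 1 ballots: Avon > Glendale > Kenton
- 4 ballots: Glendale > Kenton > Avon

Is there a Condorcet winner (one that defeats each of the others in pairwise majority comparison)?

Yes

Head-to-head results (10 voters total):
Kenton vs Glendale: Glendale wins 10–0.
Kenton vs Avon: Avon wins 6–4.
Glendale vs Avon: Glendale wins 9–1.
Glendale beats each rival — Kenton (10–0), Avon (9–1) — so Glendale is the Condorcet winner.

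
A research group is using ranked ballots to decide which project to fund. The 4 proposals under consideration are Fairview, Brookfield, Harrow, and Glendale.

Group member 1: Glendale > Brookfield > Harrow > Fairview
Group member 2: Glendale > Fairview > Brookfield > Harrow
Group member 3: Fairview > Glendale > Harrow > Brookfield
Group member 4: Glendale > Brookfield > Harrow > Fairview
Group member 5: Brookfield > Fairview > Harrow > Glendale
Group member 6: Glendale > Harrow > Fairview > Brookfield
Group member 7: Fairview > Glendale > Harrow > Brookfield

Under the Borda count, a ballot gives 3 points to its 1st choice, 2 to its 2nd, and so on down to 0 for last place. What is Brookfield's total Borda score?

Borda scores:
  Fairview: 0 + 2 + 3 + 0 + 2 + 1 + 3 = 11
  Brookfield: 2 + 1 + 0 + 2 + 3 + 0 + 0 = 8
  Harrow: 1 + 0 + 1 + 1 + 1 + 2 + 1 = 7
  Glendale: 3 + 3 + 2 + 3 + 0 + 3 + 2 = 16

8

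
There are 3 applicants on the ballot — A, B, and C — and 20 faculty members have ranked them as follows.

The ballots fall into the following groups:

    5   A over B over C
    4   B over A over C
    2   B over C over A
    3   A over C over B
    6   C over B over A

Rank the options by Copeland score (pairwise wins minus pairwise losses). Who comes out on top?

B

Pairwise results:
  A vs B: B wins 12–8.
  A vs C: A wins 12–8.
  B vs C: B wins 11–9.
Copeland scores (wins − losses):
  A: 1 − 1 = 0
  B: 2 − 0 = 2
  C: 0 − 2 = -2
B has the best Copeland score.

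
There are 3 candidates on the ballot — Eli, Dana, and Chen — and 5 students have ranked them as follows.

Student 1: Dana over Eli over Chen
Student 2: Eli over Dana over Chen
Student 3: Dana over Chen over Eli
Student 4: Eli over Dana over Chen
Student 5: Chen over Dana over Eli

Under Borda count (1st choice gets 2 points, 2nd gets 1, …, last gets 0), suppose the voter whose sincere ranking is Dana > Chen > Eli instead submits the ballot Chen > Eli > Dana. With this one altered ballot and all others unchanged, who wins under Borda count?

Borda totals with the altered ballot: Eli 6, Dana 5, Chen 4.
The switch changes the winner from Dana to Eli.

Eli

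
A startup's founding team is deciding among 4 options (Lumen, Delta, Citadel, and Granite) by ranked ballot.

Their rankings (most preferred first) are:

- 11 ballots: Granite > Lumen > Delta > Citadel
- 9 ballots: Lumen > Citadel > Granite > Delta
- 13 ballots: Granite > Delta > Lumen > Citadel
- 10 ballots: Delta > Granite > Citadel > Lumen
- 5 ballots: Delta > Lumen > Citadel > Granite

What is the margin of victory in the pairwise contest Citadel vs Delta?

30

Ballots ranking Citadel above Delta: 9.
Ballots ranking Delta above Citadel: 11+13+10+5 = 39.
Delta wins 39–9, a margin of 30.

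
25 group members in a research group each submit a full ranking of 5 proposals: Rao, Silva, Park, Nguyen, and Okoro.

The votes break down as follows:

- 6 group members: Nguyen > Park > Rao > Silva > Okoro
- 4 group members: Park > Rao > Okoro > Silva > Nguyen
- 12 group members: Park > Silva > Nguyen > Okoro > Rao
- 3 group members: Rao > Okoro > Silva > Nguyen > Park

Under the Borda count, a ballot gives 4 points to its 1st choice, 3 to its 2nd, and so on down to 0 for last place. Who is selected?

Park

Borda scores:
  Rao: 6·2 + 4·3 + 12·0 + 3·4 = 36
  Silva: 6·1 + 4·1 + 12·3 + 3·2 = 52
  Park: 6·3 + 4·4 + 12·4 + 3·0 = 82
  Nguyen: 6·4 + 4·0 + 12·2 + 3·1 = 51
  Okoro: 6·0 + 4·2 + 12·1 + 3·3 = 29
Park has the highest total.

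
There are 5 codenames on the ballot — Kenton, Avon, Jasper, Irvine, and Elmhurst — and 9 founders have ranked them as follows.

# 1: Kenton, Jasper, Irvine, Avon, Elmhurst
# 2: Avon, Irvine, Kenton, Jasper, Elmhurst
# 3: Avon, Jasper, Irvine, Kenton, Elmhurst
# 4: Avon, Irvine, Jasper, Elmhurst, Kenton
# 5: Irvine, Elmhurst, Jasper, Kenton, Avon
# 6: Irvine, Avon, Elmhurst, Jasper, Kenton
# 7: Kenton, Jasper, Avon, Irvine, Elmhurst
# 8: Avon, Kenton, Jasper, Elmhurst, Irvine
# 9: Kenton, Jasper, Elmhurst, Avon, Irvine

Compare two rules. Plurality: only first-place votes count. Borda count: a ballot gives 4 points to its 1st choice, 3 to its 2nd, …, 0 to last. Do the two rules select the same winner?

Yes

Plurality first-place counts: Kenton 3, Avon 4, Jasper 0, Irvine 2, Elmhurst 0 → Avon.
Borda totals: Kenton 19, Avon 23, Jasper 20, Irvine 19, Elmhurst 9 → Avon.
The two rules agree on Avon.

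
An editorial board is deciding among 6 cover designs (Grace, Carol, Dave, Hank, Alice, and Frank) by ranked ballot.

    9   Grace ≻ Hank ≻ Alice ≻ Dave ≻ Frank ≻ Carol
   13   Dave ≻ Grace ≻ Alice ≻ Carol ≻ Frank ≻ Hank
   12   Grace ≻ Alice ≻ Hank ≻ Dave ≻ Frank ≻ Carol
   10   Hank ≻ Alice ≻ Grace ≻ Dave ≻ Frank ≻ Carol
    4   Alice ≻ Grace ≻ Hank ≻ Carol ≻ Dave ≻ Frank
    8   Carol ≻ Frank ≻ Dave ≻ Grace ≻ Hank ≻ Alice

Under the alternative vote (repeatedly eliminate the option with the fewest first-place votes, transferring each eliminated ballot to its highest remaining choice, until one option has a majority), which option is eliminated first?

Frank

Round 1: Grace 21, Dave 13, Hank 10, Carol 8, Alice 4, Frank 0. Frank has the fewest and is eliminated.
Round 2: Grace 21, Dave 13, Hank 10, Carol 8, Alice 4. Alice has the fewest and is eliminated.
Round 3: Grace 25, Dave 13, Hank 10, Carol 8. Carol has the fewest and is eliminated.
Round 4: Grace 25, Dave 21, Hank 10. Hank has the fewest and is eliminated.
Round 5: Grace 35, Dave 21. Grace has a majority.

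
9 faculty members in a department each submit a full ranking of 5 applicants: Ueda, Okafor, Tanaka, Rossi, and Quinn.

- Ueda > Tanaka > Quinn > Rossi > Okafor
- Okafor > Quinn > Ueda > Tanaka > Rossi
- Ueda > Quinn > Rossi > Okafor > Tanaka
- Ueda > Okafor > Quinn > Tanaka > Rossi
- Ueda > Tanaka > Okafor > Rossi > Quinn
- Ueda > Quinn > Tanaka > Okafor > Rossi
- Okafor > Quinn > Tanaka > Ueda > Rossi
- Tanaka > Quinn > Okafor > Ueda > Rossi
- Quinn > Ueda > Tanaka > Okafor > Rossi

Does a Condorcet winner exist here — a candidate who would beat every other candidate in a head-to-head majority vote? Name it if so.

Head-to-head results (9 voters total):
Ueda vs Okafor: Ueda wins 6–3.
Ueda vs Tanaka: Ueda wins 7–2.
Ueda vs Rossi: Ueda wins 9–0.
Ueda vs Quinn: Ueda wins 5–4.
Okafor vs Tanaka: Tanaka wins 5–4.
Okafor vs Rossi: Okafor wins 7–2.
Okafor vs Quinn: Quinn wins 5–4.
Tanaka vs Rossi: Tanaka wins 8–1.
Tanaka vs Quinn: Quinn wins 6–3.
Rossi vs Quinn: Quinn wins 8–1.
Ueda beats each rival — Okafor (6–3), Tanaka (7–2), Rossi (9–0), Quinn (5–4) — so Ueda is the Condorcet winner.

Ueda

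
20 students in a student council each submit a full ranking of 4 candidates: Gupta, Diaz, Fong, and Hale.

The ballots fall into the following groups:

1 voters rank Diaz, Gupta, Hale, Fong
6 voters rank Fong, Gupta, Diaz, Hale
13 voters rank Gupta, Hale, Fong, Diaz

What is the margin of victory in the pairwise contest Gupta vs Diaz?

18

Ballots ranking Gupta above Diaz: 6+13 = 19.
Ballots ranking Diaz above Gupta: 1.
Gupta wins 19–1, a margin of 18.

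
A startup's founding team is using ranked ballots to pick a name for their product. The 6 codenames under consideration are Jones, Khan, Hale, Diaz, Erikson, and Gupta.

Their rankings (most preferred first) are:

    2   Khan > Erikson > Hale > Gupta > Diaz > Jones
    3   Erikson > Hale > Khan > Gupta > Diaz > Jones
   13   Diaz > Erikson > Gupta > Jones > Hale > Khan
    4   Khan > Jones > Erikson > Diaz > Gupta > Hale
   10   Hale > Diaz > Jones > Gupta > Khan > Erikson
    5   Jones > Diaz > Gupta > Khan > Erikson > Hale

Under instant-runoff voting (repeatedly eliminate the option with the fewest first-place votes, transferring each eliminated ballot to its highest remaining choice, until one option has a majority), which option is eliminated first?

Round 1: Diaz 13, Hale 10, Khan 6, Jones 5, Erikson 3, Gupta 0. Gupta has the fewest and is eliminated.
Round 2: Diaz 13, Hale 10, Khan 6, Jones 5, Erikson 3. Erikson has the fewest and is eliminated.
Round 3: Hale 13, Diaz 13, Khan 6, Jones 5. Jones has the fewest and is eliminated.
Round 4: Diaz 18, Hale 13, Khan 6. Khan has the fewest and is eliminated.
Round 5: Diaz 22, Hale 15. Diaz has a majority.

Gupta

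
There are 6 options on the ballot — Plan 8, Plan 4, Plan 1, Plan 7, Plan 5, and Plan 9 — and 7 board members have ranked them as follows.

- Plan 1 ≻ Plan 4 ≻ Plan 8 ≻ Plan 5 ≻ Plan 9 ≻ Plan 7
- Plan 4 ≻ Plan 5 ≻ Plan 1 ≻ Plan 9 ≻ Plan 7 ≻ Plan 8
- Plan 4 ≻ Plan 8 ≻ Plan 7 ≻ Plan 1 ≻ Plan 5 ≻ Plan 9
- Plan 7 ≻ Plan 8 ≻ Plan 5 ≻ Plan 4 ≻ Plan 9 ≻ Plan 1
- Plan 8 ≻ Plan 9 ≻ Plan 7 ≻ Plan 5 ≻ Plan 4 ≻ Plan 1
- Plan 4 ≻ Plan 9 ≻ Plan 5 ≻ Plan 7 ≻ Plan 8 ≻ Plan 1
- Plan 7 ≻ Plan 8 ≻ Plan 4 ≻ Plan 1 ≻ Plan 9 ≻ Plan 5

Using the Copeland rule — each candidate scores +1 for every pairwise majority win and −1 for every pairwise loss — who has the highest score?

Plan 4

Pairwise results:
  Plan 8 vs Plan 4: Plan 4 wins 4–3.
  Plan 8 vs Plan 1: Plan 8 wins 5–2.
  Plan 8 vs Plan 7: Plan 7 wins 4–3.
  Plan 8 vs Plan 5: Plan 8 wins 5–2.
  Plan 8 vs Plan 9: Plan 8 wins 5–2.
  Plan 4 vs Plan 1: Plan 4 wins 6–1.
  Plan 4 vs Plan 7: Plan 4 wins 4–3.
  Plan 4 vs Plan 5: Plan 4 wins 5–2.
  Plan 4 vs Plan 9: Plan 4 wins 6–1.
  Plan 1 vs Plan 7: Plan 7 wins 5–2.
  Plan 1 vs Plan 5: Plan 5 wins 4–3.
  Plan 1 vs Plan 9: Plan 1 wins 4–3.
  Plan 7 vs Plan 5: Plan 7 wins 4–3.
  Plan 7 vs Plan 9: Plan 9 wins 4–3.
  Plan 5 vs Plan 9: Plan 5 wins 4–3.
Copeland scores (wins − losses):
  Plan 8: 3 − 2 = 1
  Plan 4: 5 − 0 = 5
  Plan 1: 1 − 4 = -3
  Plan 7: 3 − 2 = 1
  Plan 5: 2 − 3 = -1
  Plan 9: 1 − 4 = -3
Plan 4 has the best Copeland score.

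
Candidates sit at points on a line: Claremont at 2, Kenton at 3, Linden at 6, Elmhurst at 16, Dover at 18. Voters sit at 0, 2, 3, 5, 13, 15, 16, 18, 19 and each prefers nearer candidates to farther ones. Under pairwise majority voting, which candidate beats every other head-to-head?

With single-peaked preferences on a line, the Condorcet winner is the candidate closest to the median voter.
The median voter (position 13) is closest to Elmhurst at 16.
Check: Elmhurst vs Dover — voters closer to Elmhurst: 7 of 9.

Elmhurst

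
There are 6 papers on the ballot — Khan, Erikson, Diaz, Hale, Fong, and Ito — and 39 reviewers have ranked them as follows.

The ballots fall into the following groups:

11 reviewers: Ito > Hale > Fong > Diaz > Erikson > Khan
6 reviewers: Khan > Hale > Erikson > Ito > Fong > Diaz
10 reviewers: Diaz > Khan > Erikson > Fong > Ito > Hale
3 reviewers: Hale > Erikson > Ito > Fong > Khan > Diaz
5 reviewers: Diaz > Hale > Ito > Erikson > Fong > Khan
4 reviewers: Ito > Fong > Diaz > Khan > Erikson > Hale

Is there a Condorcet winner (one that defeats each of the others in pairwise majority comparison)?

Head-to-head results (39 voters total):
Khan vs Erikson: Khan wins 20–19.
Khan vs Diaz: Diaz wins 30–9.
Khan vs Hale: Khan wins 20–19.
Khan vs Fong: Fong wins 23–16.
Khan vs Ito: Ito wins 23–16.
Erikson vs Diaz: Diaz wins 30–9.
Erikson vs Hale: Hale wins 25–14.
Erikson vs Fong: Erikson wins 24–15.
Erikson vs Ito: Ito wins 20–19.
Diaz vs Hale: Hale wins 20–19.
Diaz vs Fong: Fong wins 24–15.
Diaz vs Ito: Ito wins 24–15.
Hale vs Fong: Hale wins 25–14.
Hale vs Ito: Ito wins 25–14.
Fong vs Ito: Ito wins 29–10.
Ito beats each rival — Khan (23–16), Erikson (20–19), Diaz (24–15), Hale (25–14), Fong (29–10) — so Ito is the Condorcet winner.

Yes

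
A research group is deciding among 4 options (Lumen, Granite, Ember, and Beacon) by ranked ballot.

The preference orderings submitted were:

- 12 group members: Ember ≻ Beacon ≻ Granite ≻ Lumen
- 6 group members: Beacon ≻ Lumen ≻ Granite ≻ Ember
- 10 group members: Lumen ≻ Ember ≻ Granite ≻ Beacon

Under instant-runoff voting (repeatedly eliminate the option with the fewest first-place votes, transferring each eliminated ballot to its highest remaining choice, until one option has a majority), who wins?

Lumen

Round 1: Ember 12, Lumen 10, Beacon 6, Granite 0. Granite has the fewest and is eliminated.
Round 2: Ember 12, Lumen 10, Beacon 6. Beacon has the fewest and is eliminated.
Round 3: Lumen 16, Ember 12. Lumen has a majority.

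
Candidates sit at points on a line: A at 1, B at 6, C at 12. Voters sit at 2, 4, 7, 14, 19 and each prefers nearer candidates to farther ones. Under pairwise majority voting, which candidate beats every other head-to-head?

B

With single-peaked preferences on a line, the Condorcet winner is the candidate closest to the median voter.
The median voter (position 7) is closest to B at 6.
Check: B vs C — voters closer to B: 3 of 5.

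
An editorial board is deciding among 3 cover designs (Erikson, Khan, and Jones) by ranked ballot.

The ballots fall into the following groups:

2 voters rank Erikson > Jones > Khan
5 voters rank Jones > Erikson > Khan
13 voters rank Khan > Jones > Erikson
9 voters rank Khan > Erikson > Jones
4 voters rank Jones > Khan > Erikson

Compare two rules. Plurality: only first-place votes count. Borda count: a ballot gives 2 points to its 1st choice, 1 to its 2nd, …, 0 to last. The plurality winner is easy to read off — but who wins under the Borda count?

Khan

Plurality first-place counts: Erikson 2, Khan 22, Jones 9 → Khan.
Borda totals: Erikson 18, Khan 48, Jones 33 → Khan.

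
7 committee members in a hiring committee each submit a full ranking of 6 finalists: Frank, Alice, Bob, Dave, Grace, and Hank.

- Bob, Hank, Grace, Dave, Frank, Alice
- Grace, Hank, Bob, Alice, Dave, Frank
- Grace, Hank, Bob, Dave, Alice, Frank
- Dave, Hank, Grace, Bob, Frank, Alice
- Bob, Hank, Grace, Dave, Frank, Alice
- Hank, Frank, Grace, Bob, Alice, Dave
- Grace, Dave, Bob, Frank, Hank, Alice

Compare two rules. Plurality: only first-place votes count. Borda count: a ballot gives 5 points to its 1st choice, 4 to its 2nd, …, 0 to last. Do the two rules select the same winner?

Plurality first-place counts: Frank 0, Alice 0, Bob 2, Dave 1, Grace 3, Hank 1 → Grace.
Borda totals: Frank 9, Alice 4, Bob 23, Dave 16, Grace 27, Hank 26 → Grace.
The two rules agree on Grace.

Yes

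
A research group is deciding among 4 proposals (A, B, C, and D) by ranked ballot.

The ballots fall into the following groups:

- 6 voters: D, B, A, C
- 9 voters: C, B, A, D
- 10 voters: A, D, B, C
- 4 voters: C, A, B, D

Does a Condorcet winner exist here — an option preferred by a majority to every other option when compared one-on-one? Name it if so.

Head-to-head results (29 voters total):
A vs B: B wins 15–14.
A vs C: A wins 16–13.
A vs D: A wins 23–6.
B vs C: B wins 16–13.
B vs D: D wins 16–13.
C vs D: D wins 16–13.
No candidate beats all others: A beats D beats B beats A, a majority cycle.

No Condorcet winner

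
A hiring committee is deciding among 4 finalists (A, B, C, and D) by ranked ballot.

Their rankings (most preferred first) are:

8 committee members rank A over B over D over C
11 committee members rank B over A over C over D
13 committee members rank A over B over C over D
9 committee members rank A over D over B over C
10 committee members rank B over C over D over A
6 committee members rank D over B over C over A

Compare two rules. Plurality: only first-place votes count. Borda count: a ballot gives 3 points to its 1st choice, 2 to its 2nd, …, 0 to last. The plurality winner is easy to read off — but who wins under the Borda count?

Plurality first-place counts: A 30, B 21, C 0, D 6 → A.
Borda totals: A 112, B 126, C 50, D 54 → B.

B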